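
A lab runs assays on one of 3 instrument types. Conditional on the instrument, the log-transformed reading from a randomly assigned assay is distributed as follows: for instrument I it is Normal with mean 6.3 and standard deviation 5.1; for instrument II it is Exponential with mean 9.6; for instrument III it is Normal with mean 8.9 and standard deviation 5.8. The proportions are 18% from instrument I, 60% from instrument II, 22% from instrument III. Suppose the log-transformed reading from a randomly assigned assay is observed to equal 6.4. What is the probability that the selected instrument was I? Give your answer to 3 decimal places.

0.235

Likelihoods f(6.4 | ·): I: 0.0782089; II: 0.0534809; III: 0.0626813.
Posterior ∝ prior × likelihood. Numerator for I: 0.18·0.0782089 = 0.0140776.
Normalizing constant: 0.18·0.0782089 + 0.6·0.0534809 + 0.22·0.0626813 = 0.0599561.
P(I | observation) = 0.0140776 / 0.0599561 = 0.234799.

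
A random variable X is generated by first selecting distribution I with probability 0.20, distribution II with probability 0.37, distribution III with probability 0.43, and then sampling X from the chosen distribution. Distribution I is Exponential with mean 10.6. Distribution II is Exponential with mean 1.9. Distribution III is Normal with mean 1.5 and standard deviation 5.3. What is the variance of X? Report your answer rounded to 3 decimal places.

48.635

Per component, I: μ=10.6, E[X²]=224.72; II: μ=1.9, E[X²]=7.22; III: μ=1.5, E[X²]=30.34.
E[X] = 0.2·10.6 + 0.37·1.9 + 0.43·1.5 = 3.468.
E[X²] = 0.2·224.72 + 0.37·7.22 + 0.43·30.34 = 60.6616.
Var(X) = E[X²] − (E[X])² = 60.6616 − 12.027 = 48.6346.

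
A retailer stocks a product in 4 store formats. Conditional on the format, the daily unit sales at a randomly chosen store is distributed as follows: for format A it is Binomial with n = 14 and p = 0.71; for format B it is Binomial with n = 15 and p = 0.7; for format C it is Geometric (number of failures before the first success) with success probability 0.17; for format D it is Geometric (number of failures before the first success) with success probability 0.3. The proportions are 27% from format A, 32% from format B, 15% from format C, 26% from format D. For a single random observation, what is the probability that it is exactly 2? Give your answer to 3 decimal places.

Conditional on each format, P(X = 2): A: 1.62306e-05; B: 8.20279e-06; C: 0.117113; D: 0.147.
By total probability, P(X = 2) = 0.27·1.62306e-05 + 0.32·8.20279e-06 + 0.15·0.117113 + 0.26·0.147 = 0.055794.

0.056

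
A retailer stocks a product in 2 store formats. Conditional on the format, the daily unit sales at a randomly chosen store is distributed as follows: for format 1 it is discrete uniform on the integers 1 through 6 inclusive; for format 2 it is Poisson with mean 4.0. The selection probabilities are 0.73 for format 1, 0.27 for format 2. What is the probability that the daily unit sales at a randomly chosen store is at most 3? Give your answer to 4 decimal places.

0.4820

Conditional on each format, P(X ≤ 3): 1: 0.5; 2: 0.43347.
By total probability, P(X ≤ 3) = 0.73·0.5 + 0.27·0.43347 = 0.482037.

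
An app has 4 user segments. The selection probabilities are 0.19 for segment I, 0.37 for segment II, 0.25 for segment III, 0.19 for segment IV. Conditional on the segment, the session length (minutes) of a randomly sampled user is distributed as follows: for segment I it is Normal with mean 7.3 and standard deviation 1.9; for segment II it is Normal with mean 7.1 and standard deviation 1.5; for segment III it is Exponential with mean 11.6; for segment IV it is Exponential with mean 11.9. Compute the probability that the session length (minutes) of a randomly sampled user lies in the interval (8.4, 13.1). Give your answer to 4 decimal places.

Conditional on each segment, P(8.4 < X < 13.1): I: 0.280178; II: 0.193031; III: 0.161486; IV: 0.161081.
By total probability, P(8.4 < X < 13.1) = 0.19·0.280178 + 0.37·0.193031 + 0.25·0.161486 + 0.19·0.161081 = 0.195632.

0.1956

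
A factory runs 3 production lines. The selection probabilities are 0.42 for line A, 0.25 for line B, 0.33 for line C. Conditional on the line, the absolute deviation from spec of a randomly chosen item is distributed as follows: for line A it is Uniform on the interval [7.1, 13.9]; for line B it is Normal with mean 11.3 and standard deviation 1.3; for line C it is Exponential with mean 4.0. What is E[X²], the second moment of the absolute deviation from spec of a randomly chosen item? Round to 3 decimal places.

90.828

For each component E[X²] = Var + (mean)², giving A: 114.103; B: 129.38; C: 32.
Overall E[X²] = 0.42·114.103 + 0.25·129.38 + 0.33·32 = 90.8284.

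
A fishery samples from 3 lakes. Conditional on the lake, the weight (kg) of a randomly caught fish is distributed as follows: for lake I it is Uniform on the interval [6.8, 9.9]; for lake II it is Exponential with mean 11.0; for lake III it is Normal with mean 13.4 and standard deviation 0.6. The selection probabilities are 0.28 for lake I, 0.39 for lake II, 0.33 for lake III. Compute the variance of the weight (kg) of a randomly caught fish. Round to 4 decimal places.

51.3976

Per component, I: μ=8.35, E[X²]=70.5233; II: μ=11, E[X²]=242; III: μ=13.4, E[X²]=179.92.
E[X] = 0.28·8.35 + 0.39·11 + 0.33·13.4 = 11.05.
E[X²] = 0.28·70.5233 + 0.39·242 + 0.33·179.92 = 173.5.
Var(X) = E[X²] − (E[X])² = 173.5 − 122.103 = 51.3976.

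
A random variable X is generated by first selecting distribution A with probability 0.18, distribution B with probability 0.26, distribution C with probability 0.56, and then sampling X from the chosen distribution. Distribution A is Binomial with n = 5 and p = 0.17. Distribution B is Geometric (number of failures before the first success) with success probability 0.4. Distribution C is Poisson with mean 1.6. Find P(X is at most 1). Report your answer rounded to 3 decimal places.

Conditional on each component, P(X ≤ 1): A: 0.7973; B: 0.64; C: 0.524931.
By total probability, P(X ≤ 1) = 0.18·0.7973 + 0.26·0.64 + 0.56·0.524931 = 0.603875.

0.604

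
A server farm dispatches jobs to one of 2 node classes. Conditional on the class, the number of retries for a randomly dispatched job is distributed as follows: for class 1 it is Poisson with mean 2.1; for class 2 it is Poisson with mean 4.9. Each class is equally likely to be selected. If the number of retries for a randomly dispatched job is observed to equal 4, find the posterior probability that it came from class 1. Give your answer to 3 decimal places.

Likelihoods P(X=4 | ·): 1: 0.099231; 2: 0.178867.
Posterior ∝ prior × likelihood. Numerator for 1: 0.5·0.099231 = 0.0496155.
Normalizing constant: 0.5·0.099231 + 0.5·0.178867 = 0.139049.
P(1 | observation) = 0.0496155 / 0.139049 = 0.35682.

0.357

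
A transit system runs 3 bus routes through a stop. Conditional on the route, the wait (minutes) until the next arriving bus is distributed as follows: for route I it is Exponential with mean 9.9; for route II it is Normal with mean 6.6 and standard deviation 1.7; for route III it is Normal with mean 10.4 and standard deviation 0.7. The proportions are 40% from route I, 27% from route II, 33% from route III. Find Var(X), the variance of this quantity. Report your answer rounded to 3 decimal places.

Per component, I: μ=9.9, E[X²]=196.02; II: μ=6.6, E[X²]=46.45; III: μ=10.4, E[X²]=108.65.
E[X] = 0.4·9.9 + 0.27·6.6 + 0.33·10.4 = 9.174.
E[X²] = 0.4·196.02 + 0.27·46.45 + 0.33·108.65 = 126.804.
Var(X) = E[X²] − (E[X])² = 126.804 − 84.1623 = 42.6417.

42.642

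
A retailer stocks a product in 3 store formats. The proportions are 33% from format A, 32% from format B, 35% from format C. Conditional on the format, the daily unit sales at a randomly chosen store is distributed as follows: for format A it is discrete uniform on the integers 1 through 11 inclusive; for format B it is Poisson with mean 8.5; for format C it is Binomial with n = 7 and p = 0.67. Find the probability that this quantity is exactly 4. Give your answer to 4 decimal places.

Conditional on each format, P(X = 4): A: 0.0909091; B: 0.0442549; C: 0.25346.
By total probability, P(X = 4) = 0.33·0.0909091 + 0.32·0.0442549 + 0.35·0.25346 = 0.132872.

0.1329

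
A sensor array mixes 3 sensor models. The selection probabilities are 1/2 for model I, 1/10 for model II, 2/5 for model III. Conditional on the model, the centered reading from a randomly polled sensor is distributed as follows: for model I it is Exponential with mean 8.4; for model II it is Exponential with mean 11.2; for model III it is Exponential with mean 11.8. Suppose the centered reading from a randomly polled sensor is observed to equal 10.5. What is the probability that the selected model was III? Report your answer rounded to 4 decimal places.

Likelihoods f(10.5 | ·): I: 0.0341077; II: 0.0349648; III: 0.0348072.
Posterior ∝ prior × likelihood. Numerator for III: 0.4·0.0348072 = 0.0139229.
Normalizing constant: 0.5·0.0341077 + 0.1·0.0349648 + 0.4·0.0348072 = 0.0344732.
P(III | observation) = 0.0139229 / 0.0344732 = 0.403876.

0.4039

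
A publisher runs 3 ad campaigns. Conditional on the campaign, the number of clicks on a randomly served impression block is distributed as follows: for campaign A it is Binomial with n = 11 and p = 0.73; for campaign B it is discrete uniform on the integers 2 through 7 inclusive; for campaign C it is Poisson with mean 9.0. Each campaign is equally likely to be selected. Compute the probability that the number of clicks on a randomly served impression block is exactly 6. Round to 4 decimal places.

Conditional on each campaign, P(X = 6): A: 0.100322; B: 0.166667; C: 0.0910903.
By total probability, P(X = 6) = 0.333333·0.100322 + 0.333333·0.166667 + 0.333333·0.0910903 = 0.11936.

0.1194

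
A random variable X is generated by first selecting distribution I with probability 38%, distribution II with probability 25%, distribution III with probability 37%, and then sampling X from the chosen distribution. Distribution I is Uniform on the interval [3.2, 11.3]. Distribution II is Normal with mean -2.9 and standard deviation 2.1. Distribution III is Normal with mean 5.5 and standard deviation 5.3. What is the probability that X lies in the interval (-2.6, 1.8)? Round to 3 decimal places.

Conditional on each component, P(-2.6 < X < 1.8): I: 0; II: 0.430594; III: 0.179334.
By total probability, P(-2.6 < X < 1.8) = 0.38·0 + 0.25·0.430594 + 0.37·0.179334 = 0.174002.

0.174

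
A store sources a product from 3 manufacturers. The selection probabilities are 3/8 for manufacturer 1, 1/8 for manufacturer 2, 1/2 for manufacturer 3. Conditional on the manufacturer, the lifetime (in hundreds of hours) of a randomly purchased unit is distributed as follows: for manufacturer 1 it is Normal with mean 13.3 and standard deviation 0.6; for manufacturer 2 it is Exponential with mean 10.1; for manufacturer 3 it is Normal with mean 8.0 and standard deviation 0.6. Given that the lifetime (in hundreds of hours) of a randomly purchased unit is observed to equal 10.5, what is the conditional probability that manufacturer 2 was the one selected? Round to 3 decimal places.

Likelihoods f(10.5 | ·): 1: 1.24101e-05; 2: 0.0350094; 3: 0.000112938.
Posterior ∝ prior × likelihood. Numerator for 2: 0.125·0.0350094 = 0.00437617.
Normalizing constant: 0.375·1.24101e-05 + 0.125·0.0350094 + 0.5·0.000112938 = 0.00443729.
P(2 | observation) = 0.00437617 / 0.00443729 = 0.986225.

0.986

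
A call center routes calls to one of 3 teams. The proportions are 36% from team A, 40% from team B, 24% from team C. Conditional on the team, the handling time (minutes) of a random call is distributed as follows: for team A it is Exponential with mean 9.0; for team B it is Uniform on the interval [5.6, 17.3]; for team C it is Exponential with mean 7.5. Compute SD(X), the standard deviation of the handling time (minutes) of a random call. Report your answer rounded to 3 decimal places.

7.055

Per component, A: μ=9, E[X²]=162; B: μ=11.45, E[X²]=142.51; C: μ=7.5, E[X²]=112.5.
E[X] = 0.36·9 + 0.4·11.45 + 0.24·7.5 = 9.62.
E[X²] = 0.36·162 + 0.4·142.51 + 0.24·112.5 = 142.324.
Var(X) = E[X²] − (E[X])² = 142.324 − 92.5444 = 49.7796.
SD(X) = √49.7796 = 7.05547.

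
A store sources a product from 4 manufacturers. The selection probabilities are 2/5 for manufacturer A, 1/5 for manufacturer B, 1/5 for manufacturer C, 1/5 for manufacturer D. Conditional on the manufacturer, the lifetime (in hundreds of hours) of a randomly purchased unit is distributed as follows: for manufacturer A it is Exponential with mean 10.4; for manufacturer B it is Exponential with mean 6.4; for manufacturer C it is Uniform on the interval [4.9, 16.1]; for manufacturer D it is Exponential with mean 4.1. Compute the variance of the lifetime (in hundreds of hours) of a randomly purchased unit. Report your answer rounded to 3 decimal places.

63.887

Per component, A: μ=10.4, E[X²]=216.32; B: μ=6.4, E[X²]=81.92; C: μ=10.5, E[X²]=120.703; D: μ=4.1, E[X²]=33.62.
E[X] = 0.4·10.4 + 0.2·6.4 + 0.2·10.5 + 0.2·4.1 = 8.36.
E[X²] = 0.4·216.32 + 0.2·81.92 + 0.2·120.703 + 0.2·33.62 = 133.777.
Var(X) = E[X²] − (E[X])² = 133.777 − 69.8896 = 63.8871.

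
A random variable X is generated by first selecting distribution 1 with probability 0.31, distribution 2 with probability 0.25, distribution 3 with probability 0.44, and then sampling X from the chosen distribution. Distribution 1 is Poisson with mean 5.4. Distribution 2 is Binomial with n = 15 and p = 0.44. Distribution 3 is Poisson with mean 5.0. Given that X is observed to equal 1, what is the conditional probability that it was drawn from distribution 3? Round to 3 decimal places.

0.648

Likelihoods P(X=1 | ·): 1: 0.0243895; 2: 0.00196869; 3: 0.0336897.
Posterior ∝ prior × likelihood. Numerator for 3: 0.44·0.0336897 = 0.0148235.
Normalizing constant: 0.31·0.0243895 + 0.25·0.00196869 + 0.44·0.0336897 = 0.0228764.
P(3 | observation) = 0.0148235 / 0.0228764 = 0.647981.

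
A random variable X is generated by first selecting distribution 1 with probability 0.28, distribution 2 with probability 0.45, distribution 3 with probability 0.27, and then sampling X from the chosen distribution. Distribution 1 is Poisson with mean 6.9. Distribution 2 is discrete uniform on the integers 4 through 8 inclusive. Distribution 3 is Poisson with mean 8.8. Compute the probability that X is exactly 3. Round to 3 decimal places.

0.020

Conditional on each component, P(X = 3): 1: 0.0551778; 2: 0; 3: 0.0171201.
By total probability, P(X = 3) = 0.28·0.0551778 + 0.45·0 + 0.27·0.0171201 = 0.0200722.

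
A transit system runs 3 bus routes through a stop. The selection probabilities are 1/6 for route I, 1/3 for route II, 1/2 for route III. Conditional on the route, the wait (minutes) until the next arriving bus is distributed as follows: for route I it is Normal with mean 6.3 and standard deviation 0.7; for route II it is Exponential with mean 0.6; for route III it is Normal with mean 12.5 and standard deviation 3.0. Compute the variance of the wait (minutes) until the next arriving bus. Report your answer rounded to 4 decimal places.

Per component, I: μ=6.3, E[X²]=40.18; II: μ=0.6, E[X²]=0.72; III: μ=12.5, E[X²]=165.25.
E[X] = 0.166667·6.3 + 0.333333·0.6 + 0.5·12.5 = 7.5.
E[X²] = 0.166667·40.18 + 0.333333·0.72 + 0.5·165.25 = 89.5617.
Var(X) = E[X²] − (E[X])² = 89.5617 − 56.25 = 33.3117.

33.3117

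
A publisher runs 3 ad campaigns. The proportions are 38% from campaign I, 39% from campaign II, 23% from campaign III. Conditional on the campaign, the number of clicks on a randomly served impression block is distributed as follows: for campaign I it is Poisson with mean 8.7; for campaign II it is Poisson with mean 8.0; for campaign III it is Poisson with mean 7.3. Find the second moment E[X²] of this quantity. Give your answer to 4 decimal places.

74.0839

For each component E[X²] = Var + (mean)², giving I: 84.39; II: 72; III: 60.59.
Overall E[X²] = 0.38·84.39 + 0.39·72 + 0.23·60.59 = 74.0839.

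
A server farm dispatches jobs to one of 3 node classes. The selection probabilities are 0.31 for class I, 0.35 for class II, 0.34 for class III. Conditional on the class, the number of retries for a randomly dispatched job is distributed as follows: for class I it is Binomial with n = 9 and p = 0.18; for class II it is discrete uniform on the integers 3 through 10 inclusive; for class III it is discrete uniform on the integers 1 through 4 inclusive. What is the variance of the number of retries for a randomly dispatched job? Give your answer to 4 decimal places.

Per component, I: μ=1.62, E[X²]=3.9528; II: μ=6.5, E[X²]=47.5; III: μ=2.5, E[X²]=7.5.
E[X] = 0.31·1.62 + 0.35·6.5 + 0.34·2.5 = 3.6272.
E[X²] = 0.31·3.9528 + 0.35·47.5 + 0.34·7.5 = 20.4004.
Var(X) = E[X²] − (E[X])² = 20.4004 − 13.1566 = 7.24379.

7.2438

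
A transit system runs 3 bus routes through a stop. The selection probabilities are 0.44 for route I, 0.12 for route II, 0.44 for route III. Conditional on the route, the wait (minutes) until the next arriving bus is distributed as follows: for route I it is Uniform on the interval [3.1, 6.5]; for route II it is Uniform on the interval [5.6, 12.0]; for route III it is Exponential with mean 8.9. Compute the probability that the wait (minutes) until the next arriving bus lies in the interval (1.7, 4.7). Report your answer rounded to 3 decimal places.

Conditional on each route, P(1.7 < X < 4.7): I: 0.470588; II: 0; III: 0.236393.
By total probability, P(1.7 < X < 4.7) = 0.44·0.470588 + 0.12·0 + 0.44·0.236393 = 0.311072.

0.311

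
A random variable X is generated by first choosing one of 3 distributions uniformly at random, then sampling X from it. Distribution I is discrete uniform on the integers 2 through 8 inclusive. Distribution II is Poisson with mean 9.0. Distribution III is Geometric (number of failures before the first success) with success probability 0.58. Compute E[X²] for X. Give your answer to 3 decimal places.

For each component E[X²] = Var + (mean)², giving I: 29; II: 90; III: 1.77289.
Overall E[X²] = 0.333333·29 + 0.333333·90 + 0.333333·1.77289 = 40.2576.

40.258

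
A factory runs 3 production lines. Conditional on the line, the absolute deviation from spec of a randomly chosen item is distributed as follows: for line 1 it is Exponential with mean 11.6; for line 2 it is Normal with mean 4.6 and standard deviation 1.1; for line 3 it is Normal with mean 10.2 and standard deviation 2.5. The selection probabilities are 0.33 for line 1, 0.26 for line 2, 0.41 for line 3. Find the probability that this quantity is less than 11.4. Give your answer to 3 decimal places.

0.747

Conditional on each line, P(X < 11.4): 1: 0.625723; 2: 1; 3: 0.684386.
By total probability, P(X < 11.4) = 0.33·0.625723 + 0.26·1 + 0.41·0.684386 = 0.747087.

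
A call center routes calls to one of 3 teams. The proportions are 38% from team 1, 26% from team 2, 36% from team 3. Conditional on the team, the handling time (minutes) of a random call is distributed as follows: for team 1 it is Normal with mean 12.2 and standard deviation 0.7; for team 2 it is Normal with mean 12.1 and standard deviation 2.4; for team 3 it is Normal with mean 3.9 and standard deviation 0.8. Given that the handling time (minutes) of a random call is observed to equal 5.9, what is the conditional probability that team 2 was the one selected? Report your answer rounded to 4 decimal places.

Likelihoods f(5.9 | ·): 1: 1.46854e-18; 2: 0.00590939; 3: 0.0219104.
Posterior ∝ prior × likelihood. Numerator for 2: 0.26·0.00590939 = 0.00153644.
Normalizing constant: 0.38·1.46854e-18 + 0.26·0.00590939 + 0.36·0.0219104 = 0.00942418.
P(2 | observation) = 0.00153644 / 0.00942418 = 0.163032.

0.1630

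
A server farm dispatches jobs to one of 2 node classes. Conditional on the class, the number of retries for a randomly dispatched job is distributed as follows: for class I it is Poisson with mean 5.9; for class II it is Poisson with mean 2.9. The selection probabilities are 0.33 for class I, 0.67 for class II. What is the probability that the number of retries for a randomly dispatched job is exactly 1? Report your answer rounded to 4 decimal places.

Conditional on each class, P(X = 1): I: 0.0161627; II: 0.159567.
By total probability, P(X = 1) = 0.33·0.0161627 + 0.67·0.159567 = 0.112244.

0.1122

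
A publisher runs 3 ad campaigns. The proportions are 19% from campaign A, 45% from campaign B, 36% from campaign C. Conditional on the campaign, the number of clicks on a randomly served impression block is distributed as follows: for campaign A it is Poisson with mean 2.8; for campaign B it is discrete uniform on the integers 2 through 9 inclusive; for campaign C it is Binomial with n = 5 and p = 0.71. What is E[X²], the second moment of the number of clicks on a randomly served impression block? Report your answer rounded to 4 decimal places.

22.9041

For each component E[X²] = Var + (mean)², giving A: 10.64; B: 35.5; C: 13.632.
Overall E[X²] = 0.19·10.64 + 0.45·35.5 + 0.36·13.632 = 22.9041.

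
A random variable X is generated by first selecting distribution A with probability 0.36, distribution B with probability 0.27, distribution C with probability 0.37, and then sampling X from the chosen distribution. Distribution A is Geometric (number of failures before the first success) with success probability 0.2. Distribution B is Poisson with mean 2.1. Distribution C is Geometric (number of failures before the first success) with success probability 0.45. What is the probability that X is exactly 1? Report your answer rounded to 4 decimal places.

0.2186

Conditional on each component, P(X = 1): A: 0.16; B: 0.257158; C: 0.2475.
By total probability, P(X = 1) = 0.36·0.16 + 0.27·0.257158 + 0.37·0.2475 = 0.218608.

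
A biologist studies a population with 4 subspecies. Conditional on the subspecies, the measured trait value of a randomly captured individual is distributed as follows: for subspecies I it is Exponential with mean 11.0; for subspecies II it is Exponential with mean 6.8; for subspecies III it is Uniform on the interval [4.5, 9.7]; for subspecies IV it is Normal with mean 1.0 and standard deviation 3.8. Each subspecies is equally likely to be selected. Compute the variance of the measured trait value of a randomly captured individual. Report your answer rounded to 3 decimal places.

58.720

Per component, I: μ=11, E[X²]=242; II: μ=6.8, E[X²]=92.48; III: μ=7.1, E[X²]=52.6633; IV: μ=1, E[X²]=15.44.
E[X] = 0.25·11 + 0.25·6.8 + 0.25·7.1 + 0.25·1 = 6.475.
E[X²] = 0.25·242 + 0.25·92.48 + 0.25·52.6633 + 0.25·15.44 = 100.646.
Var(X) = E[X²] − (E[X])² = 100.646 − 41.9256 = 58.7202.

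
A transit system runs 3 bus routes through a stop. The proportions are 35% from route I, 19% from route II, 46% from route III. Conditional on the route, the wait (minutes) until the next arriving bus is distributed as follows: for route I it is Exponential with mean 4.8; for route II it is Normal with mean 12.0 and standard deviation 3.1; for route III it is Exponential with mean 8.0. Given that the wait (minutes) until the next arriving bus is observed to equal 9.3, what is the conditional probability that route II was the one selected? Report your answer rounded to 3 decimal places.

0.370

Likelihoods f(9.3 | ·): I: 0.0300133; II: 0.0880691; III: 0.0390879.
Posterior ∝ prior × likelihood. Numerator for II: 0.19·0.0880691 = 0.0167331.
Normalizing constant: 0.35·0.0300133 + 0.19·0.0880691 + 0.46·0.0390879 = 0.0452182.
P(II | observation) = 0.0167331 / 0.0452182 = 0.370053.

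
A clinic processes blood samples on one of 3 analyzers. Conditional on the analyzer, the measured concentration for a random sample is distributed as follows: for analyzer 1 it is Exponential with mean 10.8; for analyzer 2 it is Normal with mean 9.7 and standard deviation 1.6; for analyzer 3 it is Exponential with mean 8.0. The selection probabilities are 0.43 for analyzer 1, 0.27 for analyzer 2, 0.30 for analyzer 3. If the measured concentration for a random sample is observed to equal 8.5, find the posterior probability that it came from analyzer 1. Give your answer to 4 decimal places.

0.2213

Likelihoods f(8.5 | ·): 1: 0.0421474; 2: 0.188211; 3: 0.0431988.
Posterior ∝ prior × likelihood. Numerator for 1: 0.43·0.0421474 = 0.0181234.
Normalizing constant: 0.43·0.0421474 + 0.27·0.188211 + 0.3·0.0431988 = 0.0819.
P(1 | observation) = 0.0181234 / 0.0819 = 0.221287.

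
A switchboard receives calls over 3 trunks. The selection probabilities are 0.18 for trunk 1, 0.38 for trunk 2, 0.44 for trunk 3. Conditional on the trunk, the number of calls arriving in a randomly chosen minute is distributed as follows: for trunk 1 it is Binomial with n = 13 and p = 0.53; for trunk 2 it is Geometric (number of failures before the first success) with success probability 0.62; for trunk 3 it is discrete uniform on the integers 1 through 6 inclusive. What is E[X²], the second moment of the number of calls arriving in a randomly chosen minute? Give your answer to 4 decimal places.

For each component E[X²] = Var + (mean)², giving 1: 50.7104; 2: 1.3642; 3: 15.1667.
Overall E[X²] = 0.18·50.7104 + 0.38·1.3642 + 0.44·15.1667 = 16.3196.

16.3196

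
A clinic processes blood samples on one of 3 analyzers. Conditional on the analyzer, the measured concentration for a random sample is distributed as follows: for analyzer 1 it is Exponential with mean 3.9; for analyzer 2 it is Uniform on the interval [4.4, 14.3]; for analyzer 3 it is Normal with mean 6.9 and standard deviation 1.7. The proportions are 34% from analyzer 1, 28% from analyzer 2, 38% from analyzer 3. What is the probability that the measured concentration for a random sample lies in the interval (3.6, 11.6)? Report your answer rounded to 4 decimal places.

Conditional on each analyzer, P(3.6 < X < 11.6): 1: 0.346215; 2: 0.727273; 3: 0.971033.
By total probability, P(3.6 < X < 11.6) = 0.34·0.346215 + 0.28·0.727273 + 0.38·0.971033 = 0.690342.

0.6903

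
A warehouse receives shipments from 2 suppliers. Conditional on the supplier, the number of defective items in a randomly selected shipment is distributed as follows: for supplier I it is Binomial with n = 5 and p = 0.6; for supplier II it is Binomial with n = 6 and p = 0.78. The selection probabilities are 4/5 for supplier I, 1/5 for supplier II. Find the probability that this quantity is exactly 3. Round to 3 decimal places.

0.297

Conditional on each supplier, P(X = 3): I: 0.3456; II: 0.101061.
By total probability, P(X = 3) = 0.8·0.3456 + 0.2·0.101061 = 0.296692.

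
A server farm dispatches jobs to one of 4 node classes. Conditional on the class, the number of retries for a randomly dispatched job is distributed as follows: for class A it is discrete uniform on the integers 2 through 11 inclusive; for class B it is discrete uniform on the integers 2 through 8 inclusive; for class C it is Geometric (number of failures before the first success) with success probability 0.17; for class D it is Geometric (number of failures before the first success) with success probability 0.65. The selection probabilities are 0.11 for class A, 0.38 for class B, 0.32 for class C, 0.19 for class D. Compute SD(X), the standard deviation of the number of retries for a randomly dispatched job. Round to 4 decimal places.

3.9103

Per component, A: μ=6.5, E[X²]=50.5; B: μ=5, E[X²]=29; C: μ=4.88235, E[X²]=52.5571; D: μ=0.538462, E[X²]=1.11834.
E[X] = 0.11·6.5 + 0.38·5 + 0.32·4.88235 + 0.19·0.538462 = 4.27966.
E[X²] = 0.11·50.5 + 0.38·29 + 0.32·52.5571 + 0.19·1.11834 = 33.6058.
Var(X) = E[X²] − (E[X])² = 33.6058 − 18.3155 = 15.2903.
SD(X) = √15.2903 = 3.91028.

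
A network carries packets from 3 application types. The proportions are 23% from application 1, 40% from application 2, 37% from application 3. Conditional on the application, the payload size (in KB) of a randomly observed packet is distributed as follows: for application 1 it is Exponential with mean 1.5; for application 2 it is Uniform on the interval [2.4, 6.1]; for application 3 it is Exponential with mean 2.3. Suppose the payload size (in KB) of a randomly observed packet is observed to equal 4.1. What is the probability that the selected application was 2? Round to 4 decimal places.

Likelihoods f(4.1 | ·): 1: 0.0433348; 2: 0.27027; 3: 0.0731299.
Posterior ∝ prior × likelihood. Numerator for 2: 0.4·0.27027 = 0.108108.
Normalizing constant: 0.23·0.0433348 + 0.4·0.27027 + 0.37·0.0731299 = 0.145133.
P(2 | observation) = 0.108108 / 0.145133 = 0.744889.

0.7449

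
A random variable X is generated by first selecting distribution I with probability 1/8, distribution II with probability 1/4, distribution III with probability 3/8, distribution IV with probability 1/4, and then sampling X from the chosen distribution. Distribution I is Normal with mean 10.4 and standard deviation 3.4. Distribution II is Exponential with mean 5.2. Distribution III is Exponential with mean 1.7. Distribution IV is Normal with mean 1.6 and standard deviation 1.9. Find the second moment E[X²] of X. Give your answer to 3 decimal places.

32.195

For each component E[X²] = Var + (mean)², giving I: 119.72; II: 54.08; III: 5.78; IV: 6.17.
Overall E[X²] = 0.125·119.72 + 0.25·54.08 + 0.375·5.78 + 0.25·6.17 = 32.195.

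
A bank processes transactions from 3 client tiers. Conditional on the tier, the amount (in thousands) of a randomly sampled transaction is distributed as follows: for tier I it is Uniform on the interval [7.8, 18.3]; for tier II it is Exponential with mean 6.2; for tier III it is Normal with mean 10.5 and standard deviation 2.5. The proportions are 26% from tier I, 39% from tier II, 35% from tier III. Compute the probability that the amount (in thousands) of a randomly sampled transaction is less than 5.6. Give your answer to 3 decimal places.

Conditional on each tier, P(X < 5.6): I: 0; II: 0.59474; III: 0.0249979.
By total probability, P(X < 5.6) = 0.26·0 + 0.39·0.59474 + 0.35·0.0249979 = 0.240698.

0.241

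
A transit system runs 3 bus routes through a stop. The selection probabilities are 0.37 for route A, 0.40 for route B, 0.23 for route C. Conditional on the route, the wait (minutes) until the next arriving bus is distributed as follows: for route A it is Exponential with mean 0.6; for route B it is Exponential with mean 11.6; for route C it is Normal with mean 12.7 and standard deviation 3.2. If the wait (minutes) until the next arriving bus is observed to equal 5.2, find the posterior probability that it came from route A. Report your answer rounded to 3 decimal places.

0.004

Likelihoods f(5.2 | ·): A: 0.000287054; B: 0.0550628; C: 0.00799714.
Posterior ∝ prior × likelihood. Numerator for A: 0.37·0.000287054 = 0.00010621.
Normalizing constant: 0.37·0.000287054 + 0.4·0.0550628 + 0.23·0.00799714 = 0.0239707.
P(A | observation) = 0.00010621 / 0.0239707 = 0.00443083.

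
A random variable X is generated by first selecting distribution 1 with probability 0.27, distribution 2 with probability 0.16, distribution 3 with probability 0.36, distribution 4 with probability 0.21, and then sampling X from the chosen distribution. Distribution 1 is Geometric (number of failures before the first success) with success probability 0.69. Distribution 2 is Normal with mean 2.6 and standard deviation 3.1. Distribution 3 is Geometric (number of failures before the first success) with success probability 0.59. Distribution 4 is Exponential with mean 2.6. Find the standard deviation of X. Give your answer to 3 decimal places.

Per component, 1: μ=0.449275, E[X²]=0.852972; 2: μ=2.6, E[X²]=16.37; 3: μ=0.694915, E[X²]=1.66073; 4: μ=2.6, E[X²]=13.52.
E[X] = 0.27·0.449275 + 0.16·2.6 + 0.36·0.694915 + 0.21·2.6 = 1.33347.
E[X²] = 0.27·0.852972 + 0.16·16.37 + 0.36·1.66073 + 0.21·13.52 = 6.28657.
Var(X) = E[X²] − (E[X])² = 6.28657 − 1.77815 = 4.50841.
SD(X) = √4.50841 = 2.1233.

2.123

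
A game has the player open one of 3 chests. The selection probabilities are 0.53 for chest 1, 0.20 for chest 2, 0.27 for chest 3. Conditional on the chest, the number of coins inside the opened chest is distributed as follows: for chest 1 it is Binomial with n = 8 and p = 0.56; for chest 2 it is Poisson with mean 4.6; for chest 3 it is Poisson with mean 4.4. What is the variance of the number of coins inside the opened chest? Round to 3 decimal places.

Per component, 1: μ=4.48, E[X²]=22.0416; 2: μ=4.6, E[X²]=25.76; 3: μ=4.4, E[X²]=23.76.
E[X] = 0.53·4.48 + 0.2·4.6 + 0.27·4.4 = 4.4824.
E[X²] = 0.53·22.0416 + 0.2·25.76 + 0.27·23.76 = 23.2492.
Var(X) = E[X²] − (E[X])² = 23.2492 − 20.0919 = 3.15734.

3.157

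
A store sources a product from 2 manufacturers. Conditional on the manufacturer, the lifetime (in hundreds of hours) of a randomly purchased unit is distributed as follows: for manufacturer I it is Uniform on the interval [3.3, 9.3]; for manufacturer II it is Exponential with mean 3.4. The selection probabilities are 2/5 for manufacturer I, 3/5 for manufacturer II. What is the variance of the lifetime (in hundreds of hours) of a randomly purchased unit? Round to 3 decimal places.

Per component, I: μ=6.3, E[X²]=42.69; II: μ=3.4, E[X²]=23.12.
E[X] = 0.4·6.3 + 0.6·3.4 = 4.56.
E[X²] = 0.4·42.69 + 0.6·23.12 = 30.948.
Var(X) = E[X²] − (E[X])² = 30.948 − 20.7936 = 10.1544.

10.154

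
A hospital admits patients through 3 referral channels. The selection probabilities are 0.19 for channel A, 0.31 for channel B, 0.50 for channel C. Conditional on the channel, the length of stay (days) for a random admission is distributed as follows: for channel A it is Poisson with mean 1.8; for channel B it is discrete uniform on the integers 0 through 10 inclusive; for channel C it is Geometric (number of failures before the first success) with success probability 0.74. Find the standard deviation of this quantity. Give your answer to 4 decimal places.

Per component, A: μ=1.8, E[X²]=5.04; B: μ=5, E[X²]=35; C: μ=0.351351, E[X²]=0.598247.
E[X] = 0.19·1.8 + 0.31·5 + 0.5·0.351351 = 2.06768.
E[X²] = 0.19·5.04 + 0.31·35 + 0.5·0.598247 = 12.1067.
Var(X) = E[X²] − (E[X])² = 12.1067 − 4.27528 = 7.83144.
SD(X) = √7.83144 = 2.79847.

2.7985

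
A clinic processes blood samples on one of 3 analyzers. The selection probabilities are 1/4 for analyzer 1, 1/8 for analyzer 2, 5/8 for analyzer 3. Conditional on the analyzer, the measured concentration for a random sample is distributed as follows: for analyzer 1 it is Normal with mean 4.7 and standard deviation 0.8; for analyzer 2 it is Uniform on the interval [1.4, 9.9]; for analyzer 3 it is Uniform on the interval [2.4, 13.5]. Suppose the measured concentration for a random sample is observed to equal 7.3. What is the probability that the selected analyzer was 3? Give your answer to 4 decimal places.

Likelihoods f(7.3 | ·): 1: 0.00253631; 2: 0.117647; 3: 0.0900901.
Posterior ∝ prior × likelihood. Numerator for 3: 0.625·0.0900901 = 0.0563063.
Normalizing constant: 0.25·0.00253631 + 0.125·0.117647 + 0.625·0.0900901 = 0.0716463.
P(3 | observation) = 0.0563063 / 0.0716463 = 0.785893.

0.7859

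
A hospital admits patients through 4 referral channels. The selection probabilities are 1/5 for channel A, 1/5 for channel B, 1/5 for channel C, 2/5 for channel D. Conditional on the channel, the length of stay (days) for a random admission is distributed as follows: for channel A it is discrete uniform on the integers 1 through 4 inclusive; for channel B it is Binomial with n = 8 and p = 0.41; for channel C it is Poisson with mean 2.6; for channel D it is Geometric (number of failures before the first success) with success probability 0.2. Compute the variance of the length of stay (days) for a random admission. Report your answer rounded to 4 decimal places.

9.5785

Per component, A: μ=2.5, E[X²]=7.5; B: μ=3.28, E[X²]=12.6936; C: μ=2.6, E[X²]=9.36; D: μ=4, E[X²]=36.
E[X] = 0.2·2.5 + 0.2·3.28 + 0.2·2.6 + 0.4·4 = 3.276.
E[X²] = 0.2·7.5 + 0.2·12.6936 + 0.2·9.36 + 0.4·36 = 20.3107.
Var(X) = E[X²] − (E[X])² = 20.3107 − 10.7322 = 9.57854.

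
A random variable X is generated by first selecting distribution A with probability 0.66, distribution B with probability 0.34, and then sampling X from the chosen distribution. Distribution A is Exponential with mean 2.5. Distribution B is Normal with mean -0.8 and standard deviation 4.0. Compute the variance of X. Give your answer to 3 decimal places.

12.009

Per component, A: μ=2.5, E[X²]=12.5; B: μ=-0.8, E[X²]=16.64.
E[X] = 0.66·2.5 + 0.34·-0.8 = 1.378.
E[X²] = 0.66·12.5 + 0.34·16.64 = 13.9076.
Var(X) = E[X²] − (E[X])² = 13.9076 − 1.89888 = 12.0087.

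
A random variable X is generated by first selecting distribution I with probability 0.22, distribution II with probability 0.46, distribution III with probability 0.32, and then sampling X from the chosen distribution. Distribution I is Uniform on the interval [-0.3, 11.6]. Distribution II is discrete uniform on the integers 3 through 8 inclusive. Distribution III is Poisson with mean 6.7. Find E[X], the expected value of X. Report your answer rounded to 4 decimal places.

Component means — I: 5.65; II: 5.5; III: 6.7.
E[X] = 0.22·5.65 + 0.46·5.5 + 0.32·6.7 = 5.917.

5.9170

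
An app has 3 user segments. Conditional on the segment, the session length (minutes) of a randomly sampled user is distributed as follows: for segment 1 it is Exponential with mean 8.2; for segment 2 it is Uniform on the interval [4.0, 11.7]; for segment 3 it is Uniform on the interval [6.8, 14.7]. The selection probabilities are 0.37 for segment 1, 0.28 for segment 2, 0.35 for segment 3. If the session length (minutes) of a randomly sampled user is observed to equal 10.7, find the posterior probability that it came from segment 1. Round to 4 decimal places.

Likelihoods f(10.7 | ·): 1: 0.0330739; 2: 0.12987; 3: 0.126582.
Posterior ∝ prior × likelihood. Numerator for 1: 0.37·0.0330739 = 0.0122373.
Normalizing constant: 0.37·0.0330739 + 0.28·0.12987 + 0.35·0.126582 = 0.0929048.
P(1 | observation) = 0.0122373 / 0.0929048 = 0.131719.

0.1317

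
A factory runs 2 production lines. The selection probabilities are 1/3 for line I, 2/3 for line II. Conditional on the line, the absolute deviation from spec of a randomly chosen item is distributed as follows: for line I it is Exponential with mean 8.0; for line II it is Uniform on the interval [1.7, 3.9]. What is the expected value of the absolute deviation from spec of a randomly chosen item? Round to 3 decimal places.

4.533

Component means — I: 8; II: 2.8.
E[X] = 0.333333·8 + 0.666667·2.8 = 4.53333.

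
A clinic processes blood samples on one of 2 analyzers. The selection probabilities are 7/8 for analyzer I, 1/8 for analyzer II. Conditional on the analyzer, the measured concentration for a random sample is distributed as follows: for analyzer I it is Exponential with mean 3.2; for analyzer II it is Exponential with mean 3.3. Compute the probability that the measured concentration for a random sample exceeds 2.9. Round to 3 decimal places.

0.405

Conditional on each analyzer, P(X > 2.9): I: 0.404037; II: 0.415286.
By total probability, P(X > 2.9) = 0.875·0.404037 + 0.125·0.415286 = 0.405443.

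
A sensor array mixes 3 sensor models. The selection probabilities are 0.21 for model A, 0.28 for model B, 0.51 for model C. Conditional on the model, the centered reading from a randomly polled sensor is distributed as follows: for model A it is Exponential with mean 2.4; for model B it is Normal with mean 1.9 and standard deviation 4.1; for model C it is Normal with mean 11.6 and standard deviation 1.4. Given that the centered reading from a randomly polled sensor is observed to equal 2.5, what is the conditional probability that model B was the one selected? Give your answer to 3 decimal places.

Likelihoods f(2.5 | ·): A: 0.147028; B: 0.0962666; C: 1.90683e-10.
Posterior ∝ prior × likelihood. Numerator for B: 0.28·0.0962666 = 0.0269547.
Normalizing constant: 0.21·0.147028 + 0.28·0.0962666 + 0.51·1.90683e-10 = 0.0578304.
P(B | observation) = 0.0269547 / 0.0578304 = 0.466098.

0.466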